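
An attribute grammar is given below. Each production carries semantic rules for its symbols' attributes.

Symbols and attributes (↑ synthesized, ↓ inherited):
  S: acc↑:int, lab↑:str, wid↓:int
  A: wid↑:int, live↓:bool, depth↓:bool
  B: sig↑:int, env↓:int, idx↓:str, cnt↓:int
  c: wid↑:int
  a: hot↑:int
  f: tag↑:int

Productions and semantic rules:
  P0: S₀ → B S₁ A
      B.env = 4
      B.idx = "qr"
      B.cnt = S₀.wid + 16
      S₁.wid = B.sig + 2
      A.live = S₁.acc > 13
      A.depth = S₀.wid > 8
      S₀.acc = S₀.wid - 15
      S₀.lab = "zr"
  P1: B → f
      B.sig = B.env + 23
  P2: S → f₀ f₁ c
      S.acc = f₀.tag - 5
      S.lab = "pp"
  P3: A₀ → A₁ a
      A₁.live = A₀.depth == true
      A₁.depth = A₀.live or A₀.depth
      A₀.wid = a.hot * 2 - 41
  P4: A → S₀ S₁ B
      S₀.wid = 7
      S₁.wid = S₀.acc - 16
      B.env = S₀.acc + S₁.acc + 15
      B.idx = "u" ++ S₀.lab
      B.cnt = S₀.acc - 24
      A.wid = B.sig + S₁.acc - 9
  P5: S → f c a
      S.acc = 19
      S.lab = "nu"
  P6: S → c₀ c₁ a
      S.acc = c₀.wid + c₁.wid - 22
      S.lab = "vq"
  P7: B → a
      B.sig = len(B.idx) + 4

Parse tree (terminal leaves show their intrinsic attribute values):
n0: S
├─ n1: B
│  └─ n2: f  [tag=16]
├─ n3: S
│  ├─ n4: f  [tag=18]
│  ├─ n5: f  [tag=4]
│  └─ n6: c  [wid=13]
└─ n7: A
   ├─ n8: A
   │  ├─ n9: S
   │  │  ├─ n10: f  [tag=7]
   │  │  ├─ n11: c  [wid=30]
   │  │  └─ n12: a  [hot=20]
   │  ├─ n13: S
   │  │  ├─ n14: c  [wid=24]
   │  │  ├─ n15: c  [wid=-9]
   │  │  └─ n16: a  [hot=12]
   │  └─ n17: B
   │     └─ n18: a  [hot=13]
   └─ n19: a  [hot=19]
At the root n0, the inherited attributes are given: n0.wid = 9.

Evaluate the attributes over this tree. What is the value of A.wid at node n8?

1. n0.wid = 9  [given at root]
2. n1.env = 4  [4]
3. n1.idx = "qr"  ["qr"]
4. n1.cnt = 25  [S₀.wid + 16]
5. n2.tag = 16  [terminal]
6. n1.sig = 27  [B.env + 23]
7. n3.wid = 29  [B.sig + 2]
8. n4.tag = 18  [terminal]
9. n5.tag = 4  [terminal]
10. n6.wid = 13  [terminal]
11. n3.acc = 13  [f₀.tag - 5]
12. n3.lab = "pp"  ["pp"]
13. n7.live = false  [S₁.acc > 13]
14. n7.depth = true  [S₀.wid > 8]
15. n8.live = true  [A₀.depth == true]
16. n8.depth = true  [A₀.live or A₀.depth]
17. n9.wid = 7  [7]
18. n10.tag = 7  [terminal]
19. n11.wid = 30  [terminal]
20. n12.hot = 20  [terminal]
21. n9.acc = 19  [19]
22. n9.lab = "nu"  ["nu"]
23. n13.wid = 3  [S₀.acc - 16]
24. n14.wid = 24  [terminal]
25. n15.wid = -9  [terminal]
26. n16.hot = 12  [terminal]
27. n13.acc = -7  [c₀.wid + c₁.wid - 22]
28. n13.lab = "vq"  ["vq"]
29. n17.env = 27  [S₀.acc + S₁.acc + 15]
30. n17.idx = "unu"  ["u" ++ S₀.lab]
31. n17.cnt = -5  [S₀.acc - 24]
32. n18.hot = 13  [terminal]
33. n17.sig = 7  [len(B.idx) + 4]
34. n8.wid = -9  [B.sig + S₁.acc - 9]
35. n19.hot = 19  [terminal]
36. n7.wid = -3  [a.hot * 2 - 41]
37. n0.acc = -6  [S₀.wid - 15]
38. n0.lab = "zr"  ["zr"]

-9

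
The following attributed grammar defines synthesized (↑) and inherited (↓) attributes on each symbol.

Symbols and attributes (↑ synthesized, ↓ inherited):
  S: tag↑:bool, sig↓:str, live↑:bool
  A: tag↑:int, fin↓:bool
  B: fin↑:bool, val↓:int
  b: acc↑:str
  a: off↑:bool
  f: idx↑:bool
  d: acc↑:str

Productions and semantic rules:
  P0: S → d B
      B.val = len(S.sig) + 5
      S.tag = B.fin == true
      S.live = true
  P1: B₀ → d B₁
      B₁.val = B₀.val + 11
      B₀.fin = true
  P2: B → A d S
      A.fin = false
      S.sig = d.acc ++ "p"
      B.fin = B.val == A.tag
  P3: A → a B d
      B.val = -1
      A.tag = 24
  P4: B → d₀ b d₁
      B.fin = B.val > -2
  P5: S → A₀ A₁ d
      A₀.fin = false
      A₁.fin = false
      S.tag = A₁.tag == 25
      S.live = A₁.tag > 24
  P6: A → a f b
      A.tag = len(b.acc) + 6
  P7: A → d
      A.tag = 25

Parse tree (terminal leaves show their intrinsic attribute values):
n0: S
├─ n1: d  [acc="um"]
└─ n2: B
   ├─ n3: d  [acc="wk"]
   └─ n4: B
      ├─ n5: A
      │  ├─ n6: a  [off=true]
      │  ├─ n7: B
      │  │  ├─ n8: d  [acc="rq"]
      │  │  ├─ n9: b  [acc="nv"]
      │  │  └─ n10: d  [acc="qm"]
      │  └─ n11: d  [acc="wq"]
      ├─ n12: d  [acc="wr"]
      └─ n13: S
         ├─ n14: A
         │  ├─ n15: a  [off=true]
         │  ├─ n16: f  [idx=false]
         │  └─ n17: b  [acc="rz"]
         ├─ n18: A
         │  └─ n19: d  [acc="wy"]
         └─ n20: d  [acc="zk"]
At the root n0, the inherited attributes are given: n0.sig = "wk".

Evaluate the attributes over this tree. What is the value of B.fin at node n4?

false

1. n0.sig = "wk"  [given at root]
2. n1.acc = "um"  [terminal]
3. n2.val = 7  [len(S.sig) + 5]
4. n3.acc = "wk"  [terminal]
5. n4.val = 18  [B₀.val + 11]
6. n5.fin = false  [false]
7. n6.off = true  [terminal]
8. n7.val = -1  [-1]
9. n8.acc = "rq"  [terminal]
10. n9.acc = "nv"  [terminal]
11. n10.acc = "qm"  [terminal]
12. n7.fin = true  [B.val > -2]
13. n11.acc = "wq"  [terminal]
14. n5.tag = 24  [24]
15. n12.acc = "wr"  [terminal]
16. n13.sig = "wrp"  [d.acc ++ "p"]
17. n14.fin = false  [false]
18. n15.off = true  [terminal]
19. n16.idx = false  [terminal]
20. n17.acc = "rz"  [terminal]
21. n14.tag = 8  [len(b.acc) + 6]
22. n18.fin = false  [false]
23. n19.acc = "wy"  [terminal]
24. n18.tag = 25  [25]
25. n20.acc = "zk"  [terminal]
26. n13.tag = true  [A₁.tag == 25]
27. n13.live = true  [A₁.tag > 24]
28. n4.fin = false  [B.val == A.tag]
29. n2.fin = true  [true]
30. n0.tag = true  [B.fin == true]
31. n0.live = true  [true]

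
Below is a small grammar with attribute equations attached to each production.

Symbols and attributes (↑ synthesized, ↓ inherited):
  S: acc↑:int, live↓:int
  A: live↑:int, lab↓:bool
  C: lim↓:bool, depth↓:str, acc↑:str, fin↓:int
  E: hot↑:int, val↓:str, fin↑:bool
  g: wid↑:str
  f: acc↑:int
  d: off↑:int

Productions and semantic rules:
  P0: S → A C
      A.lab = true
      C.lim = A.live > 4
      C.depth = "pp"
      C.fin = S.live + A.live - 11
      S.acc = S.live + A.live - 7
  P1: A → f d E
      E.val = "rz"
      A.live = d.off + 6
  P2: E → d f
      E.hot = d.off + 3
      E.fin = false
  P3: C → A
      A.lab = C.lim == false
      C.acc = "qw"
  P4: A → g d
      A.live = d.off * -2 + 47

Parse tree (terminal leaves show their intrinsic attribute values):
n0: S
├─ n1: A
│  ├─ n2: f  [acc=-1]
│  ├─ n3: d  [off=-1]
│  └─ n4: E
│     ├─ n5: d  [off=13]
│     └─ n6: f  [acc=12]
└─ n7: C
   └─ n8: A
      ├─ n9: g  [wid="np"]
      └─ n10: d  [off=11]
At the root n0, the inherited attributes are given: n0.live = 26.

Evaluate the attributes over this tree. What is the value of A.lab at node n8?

false

1. n0.live = 26  [given at root]
2. n1.lab = true  [true]
3. n2.acc = -1  [terminal]
4. n3.off = -1  [terminal]
5. n4.val = "rz"  ["rz"]
6. n5.off = 13  [terminal]
7. n6.acc = 12  [terminal]
8. n4.hot = 16  [d.off + 3]
9. n4.fin = false  [false]
10. n1.live = 5  [d.off + 6]
11. n7.lim = true  [A.live > 4]
12. n7.depth = "pp"  ["pp"]
13. n7.fin = 20  [S.live + A.live - 11]
14. n8.lab = false  [C.lim == false]
15. n9.wid = "np"  [terminal]
16. n10.off = 11  [terminal]
17. n8.live = 25  [d.off * -2 + 47]
18. n7.acc = "qw"  ["qw"]
19. n0.acc = 24  [S.live + A.live - 7]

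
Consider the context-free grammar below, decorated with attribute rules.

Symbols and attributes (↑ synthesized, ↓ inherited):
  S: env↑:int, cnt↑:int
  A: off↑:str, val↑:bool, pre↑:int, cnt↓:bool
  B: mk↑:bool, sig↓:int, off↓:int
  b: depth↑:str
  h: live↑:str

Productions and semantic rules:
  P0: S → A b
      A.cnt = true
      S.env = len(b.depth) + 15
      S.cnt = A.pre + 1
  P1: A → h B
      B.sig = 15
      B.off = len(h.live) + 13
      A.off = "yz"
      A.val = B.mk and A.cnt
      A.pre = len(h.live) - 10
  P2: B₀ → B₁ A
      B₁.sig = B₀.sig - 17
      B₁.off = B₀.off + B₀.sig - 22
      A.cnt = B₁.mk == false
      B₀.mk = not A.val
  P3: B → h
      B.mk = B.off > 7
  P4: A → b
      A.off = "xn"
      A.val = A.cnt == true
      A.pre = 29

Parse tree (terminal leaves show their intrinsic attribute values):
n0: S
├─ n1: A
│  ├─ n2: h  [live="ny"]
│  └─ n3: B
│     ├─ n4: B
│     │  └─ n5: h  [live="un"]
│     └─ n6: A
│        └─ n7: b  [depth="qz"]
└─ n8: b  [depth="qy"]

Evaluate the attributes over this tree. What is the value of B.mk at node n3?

true

1. n1.cnt = true  [true]
2. n2.live = "ny"  [terminal]
3. n3.sig = 15  [15]
4. n3.off = 15  [len(h.live) + 13]
5. n4.sig = -2  [B₀.sig - 17]
6. n4.off = 8  [B₀.off + B₀.sig - 22]
7. n5.live = "un"  [terminal]
8. n4.mk = true  [B.off > 7]
9. n6.cnt = false  [B₁.mk == false]
10. n7.depth = "qz"  [terminal]
11. n6.off = "xn"  ["xn"]
12. n6.val = false  [A.cnt == true]
13. n6.pre = 29  [29]
14. n3.mk = true  [not A.val]
15. n1.off = "yz"  ["yz"]
16. n1.val = true  [B.mk and A.cnt]
17. n1.pre = -8  [len(h.live) - 10]
18. n8.depth = "qy"  [terminal]
19. n0.env = 17  [len(b.depth) + 15]
20. n0.cnt = -7  [A.pre + 1]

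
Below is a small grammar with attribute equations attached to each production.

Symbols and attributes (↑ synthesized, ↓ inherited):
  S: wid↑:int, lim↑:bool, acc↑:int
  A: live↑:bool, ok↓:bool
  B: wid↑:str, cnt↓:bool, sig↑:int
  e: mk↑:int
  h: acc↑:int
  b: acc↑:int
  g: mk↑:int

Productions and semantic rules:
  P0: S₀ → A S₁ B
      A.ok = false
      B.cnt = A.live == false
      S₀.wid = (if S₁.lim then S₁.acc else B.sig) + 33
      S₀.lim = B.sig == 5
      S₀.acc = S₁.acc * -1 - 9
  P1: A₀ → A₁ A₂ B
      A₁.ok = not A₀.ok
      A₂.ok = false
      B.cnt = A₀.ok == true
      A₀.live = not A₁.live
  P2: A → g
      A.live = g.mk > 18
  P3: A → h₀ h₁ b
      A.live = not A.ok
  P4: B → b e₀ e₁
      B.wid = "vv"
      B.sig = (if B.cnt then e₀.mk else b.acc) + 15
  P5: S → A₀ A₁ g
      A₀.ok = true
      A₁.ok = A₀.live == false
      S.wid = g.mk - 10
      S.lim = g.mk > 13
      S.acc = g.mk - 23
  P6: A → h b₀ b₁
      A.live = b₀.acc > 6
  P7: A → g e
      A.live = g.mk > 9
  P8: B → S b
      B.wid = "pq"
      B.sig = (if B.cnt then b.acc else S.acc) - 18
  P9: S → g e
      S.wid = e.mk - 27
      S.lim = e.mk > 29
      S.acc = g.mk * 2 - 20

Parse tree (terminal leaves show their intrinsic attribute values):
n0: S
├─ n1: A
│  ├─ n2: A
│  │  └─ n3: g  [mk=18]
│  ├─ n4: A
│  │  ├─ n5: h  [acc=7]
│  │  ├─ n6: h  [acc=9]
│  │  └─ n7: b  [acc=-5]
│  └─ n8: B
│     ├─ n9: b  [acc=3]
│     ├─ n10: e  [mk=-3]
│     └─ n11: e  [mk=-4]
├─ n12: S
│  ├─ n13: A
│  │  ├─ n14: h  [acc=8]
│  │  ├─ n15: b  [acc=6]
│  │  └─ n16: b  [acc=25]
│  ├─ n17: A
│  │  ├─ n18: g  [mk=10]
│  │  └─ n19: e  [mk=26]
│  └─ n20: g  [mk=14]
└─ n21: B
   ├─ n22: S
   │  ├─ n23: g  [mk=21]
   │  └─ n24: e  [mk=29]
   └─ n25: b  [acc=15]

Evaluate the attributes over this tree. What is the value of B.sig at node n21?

1. n1.ok = false  [false]
2. n2.ok = true  [not A₀.ok]
3. n3.mk = 18  [terminal]
4. n2.live = false  [g.mk > 18]
5. n4.ok = false  [false]
6. n5.acc = 7  [terminal]
7. n6.acc = 9  [terminal]
8. n7.acc = -5  [terminal]
9. n4.live = true  [not A.ok]
10. n8.cnt = false  [A₀.ok == true]
11. n9.acc = 3  [terminal]
12. n10.mk = -3  [terminal]
13. n11.mk = -4  [terminal]
14. n8.wid = "vv"  ["vv"]
15. n8.sig = 18  [(if B.cnt then e₀.mk else b.acc) + 15]
16. n1.live = true  [not A₁.live]
17. n13.ok = true  [true]
18. n14.acc = 8  [terminal]
19. n15.acc = 6  [terminal]
20. n16.acc = 25  [terminal]
21. n13.live = false  [b₀.acc > 6]
22. n17.ok = true  [A₀.live == false]
23. n18.mk = 10  [terminal]
24. n19.mk = 26  [terminal]
25. n17.live = true  [g.mk > 9]
26. n20.mk = 14  [terminal]
27. n12.wid = 4  [g.mk - 10]
28. n12.lim = true  [g.mk > 13]
29. n12.acc = -9  [g.mk - 23]
30. n21.cnt = false  [A.live == false]
31. n23.mk = 21  [terminal]
32. n24.mk = 29  [terminal]
33. n22.wid = 2  [e.mk - 27]
34. n22.lim = false  [e.mk > 29]
35. n22.acc = 22  [g.mk * 2 - 20]
36. n25.acc = 15  [terminal]
37. n21.wid = "pq"  ["pq"]
38. n21.sig = 4  [(if B.cnt then b.acc else S.acc) - 18]
39. n0.wid = 24  [(if S₁.lim then S₁.acc else B.sig) + 33]
40. n0.lim = false  [B.sig == 5]
41. n0.acc = 0  [S₁.acc * -1 - 9]

4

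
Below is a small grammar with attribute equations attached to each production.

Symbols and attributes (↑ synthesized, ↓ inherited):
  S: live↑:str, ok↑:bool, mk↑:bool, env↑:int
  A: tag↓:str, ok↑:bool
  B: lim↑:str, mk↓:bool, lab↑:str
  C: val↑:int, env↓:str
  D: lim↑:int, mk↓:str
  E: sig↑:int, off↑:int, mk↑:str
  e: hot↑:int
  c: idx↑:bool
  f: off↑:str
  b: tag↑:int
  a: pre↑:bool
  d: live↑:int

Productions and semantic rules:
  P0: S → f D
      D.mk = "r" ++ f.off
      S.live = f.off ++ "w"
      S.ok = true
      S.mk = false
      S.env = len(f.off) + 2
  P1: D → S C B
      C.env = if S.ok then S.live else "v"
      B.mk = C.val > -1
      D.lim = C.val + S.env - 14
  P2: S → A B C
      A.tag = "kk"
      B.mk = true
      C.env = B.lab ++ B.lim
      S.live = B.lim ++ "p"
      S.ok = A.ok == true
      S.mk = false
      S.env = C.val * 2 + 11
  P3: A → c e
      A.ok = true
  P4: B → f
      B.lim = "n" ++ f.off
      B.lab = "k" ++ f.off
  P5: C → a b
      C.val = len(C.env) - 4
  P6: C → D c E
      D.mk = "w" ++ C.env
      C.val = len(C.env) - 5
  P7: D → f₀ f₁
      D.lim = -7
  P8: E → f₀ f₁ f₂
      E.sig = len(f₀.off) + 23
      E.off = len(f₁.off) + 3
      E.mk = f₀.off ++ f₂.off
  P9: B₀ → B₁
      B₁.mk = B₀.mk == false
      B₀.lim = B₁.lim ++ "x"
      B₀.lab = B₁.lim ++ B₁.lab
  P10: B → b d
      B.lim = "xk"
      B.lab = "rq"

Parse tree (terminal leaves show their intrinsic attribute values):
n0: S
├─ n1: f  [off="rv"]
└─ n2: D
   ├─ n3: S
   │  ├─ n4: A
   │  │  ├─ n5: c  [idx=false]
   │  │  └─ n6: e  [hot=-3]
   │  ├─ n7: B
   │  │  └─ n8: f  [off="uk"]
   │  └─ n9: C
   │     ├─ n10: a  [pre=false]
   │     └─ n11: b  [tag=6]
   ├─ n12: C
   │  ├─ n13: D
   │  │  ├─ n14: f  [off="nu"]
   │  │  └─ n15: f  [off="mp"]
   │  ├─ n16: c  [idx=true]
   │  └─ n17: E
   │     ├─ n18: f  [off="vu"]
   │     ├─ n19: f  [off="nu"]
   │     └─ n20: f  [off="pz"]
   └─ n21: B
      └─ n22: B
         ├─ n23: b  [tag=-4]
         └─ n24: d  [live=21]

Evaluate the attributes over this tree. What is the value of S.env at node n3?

15

1. n1.off = "rv"  [terminal]
2. n2.mk = "rrv"  ["r" ++ f.off]
3. n4.tag = "kk"  ["kk"]
4. n5.idx = false  [terminal]
5. n6.hot = -3  [terminal]
6. n4.ok = true  [true]
7. n7.mk = true  [true]
8. n8.off = "uk"  [terminal]
9. n7.lim = "nuk"  ["n" ++ f.off]
10. n7.lab = "kuk"  ["k" ++ f.off]
11. n9.env = "kuknuk"  [B.lab ++ B.lim]
12. n10.pre = false  [terminal]
13. n11.tag = 6  [terminal]
14. n9.val = 2  [len(C.env) - 4]
15. n3.live = "nukp"  [B.lim ++ "p"]
16. n3.ok = true  [A.ok == true]
17. n3.mk = false  [false]
18. n3.env = 15  [C.val * 2 + 11]
19. n12.env = "nukp"  [if S.ok then S.live else "v"]
20. n13.mk = "wnukp"  ["w" ++ C.env]
21. n14.off = "nu"  [terminal]
22. n15.off = "mp"  [terminal]
23. n13.lim = -7  [-7]
24. n16.idx = true  [terminal]
25. n18.off = "vu"  [terminal]
26. n19.off = "nu"  [terminal]
27. n20.off = "pz"  [terminal]
28. n17.sig = 25  [len(f₀.off) + 23]
29. n17.off = 5  [len(f₁.off) + 3]
30. n17.mk = "vupz"  [f₀.off ++ f₂.off]
31. n12.val = -1  [len(C.env) - 5]
32. n21.mk = false  [C.val > -1]
33. n22.mk = true  [B₀.mk == false]
34. n23.tag = -4  [terminal]
35. n24.live = 21  [terminal]
36. n22.lim = "xk"  ["xk"]
37. n22.lab = "rq"  ["rq"]
38. n21.lim = "xkx"  [B₁.lim ++ "x"]
39. n21.lab = "xkrq"  [B₁.lim ++ B₁.lab]
40. n2.lim = 0  [C.val + S.env - 14]
41. n0.live = "rvw"  [f.off ++ "w"]
42. n0.ok = true  [true]
43. n0.mk = false  [false]
44. n0.env = 4  [len(f.off) + 2]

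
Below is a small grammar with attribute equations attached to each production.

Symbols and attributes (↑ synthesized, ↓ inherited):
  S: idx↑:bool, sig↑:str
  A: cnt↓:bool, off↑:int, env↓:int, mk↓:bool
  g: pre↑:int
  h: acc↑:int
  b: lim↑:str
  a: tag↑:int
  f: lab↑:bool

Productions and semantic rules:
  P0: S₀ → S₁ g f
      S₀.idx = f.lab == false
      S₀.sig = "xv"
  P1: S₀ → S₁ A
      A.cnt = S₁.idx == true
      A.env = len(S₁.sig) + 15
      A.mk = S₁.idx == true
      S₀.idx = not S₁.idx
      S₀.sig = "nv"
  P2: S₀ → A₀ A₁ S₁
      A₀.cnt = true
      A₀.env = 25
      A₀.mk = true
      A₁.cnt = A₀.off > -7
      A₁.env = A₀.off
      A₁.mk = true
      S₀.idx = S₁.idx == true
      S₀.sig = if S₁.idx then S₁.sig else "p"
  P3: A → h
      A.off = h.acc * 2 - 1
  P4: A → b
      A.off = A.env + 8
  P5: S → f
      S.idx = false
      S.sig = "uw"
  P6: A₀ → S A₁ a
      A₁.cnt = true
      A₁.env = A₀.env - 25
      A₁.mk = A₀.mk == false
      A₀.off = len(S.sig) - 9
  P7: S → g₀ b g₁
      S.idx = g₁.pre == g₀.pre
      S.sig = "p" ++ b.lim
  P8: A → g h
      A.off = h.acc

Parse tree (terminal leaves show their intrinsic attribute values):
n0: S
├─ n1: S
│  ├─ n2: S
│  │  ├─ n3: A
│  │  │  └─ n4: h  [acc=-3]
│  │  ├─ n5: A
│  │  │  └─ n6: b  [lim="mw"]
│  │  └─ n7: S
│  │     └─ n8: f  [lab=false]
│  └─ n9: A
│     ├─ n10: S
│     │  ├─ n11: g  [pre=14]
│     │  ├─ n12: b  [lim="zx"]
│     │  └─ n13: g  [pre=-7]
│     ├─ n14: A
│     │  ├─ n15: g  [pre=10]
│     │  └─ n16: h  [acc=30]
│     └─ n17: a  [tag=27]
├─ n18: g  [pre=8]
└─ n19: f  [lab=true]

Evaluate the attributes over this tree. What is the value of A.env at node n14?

1. n3.cnt = true  [true]
2. n3.env = 25  [25]
3. n3.mk = true  [true]
4. n4.acc = -3  [terminal]
5. n3.off = -7  [h.acc * 2 - 1]
6. n5.cnt = false  [A₀.off > -7]
7. n5.env = -7  [A₀.off]
8. n5.mk = true  [true]
9. n6.lim = "mw"  [terminal]
10. n5.off = 1  [A.env + 8]
11. n8.lab = false  [terminal]
12. n7.idx = false  [false]
13. n7.sig = "uw"  ["uw"]
14. n2.idx = false  [S₁.idx == true]
15. n2.sig = "p"  [if S₁.idx then S₁.sig else "p"]
16. n9.cnt = false  [S₁.idx == true]
17. n9.env = 16  [len(S₁.sig) + 15]
18. n9.mk = false  [S₁.idx == true]
19. n11.pre = 14  [terminal]
20. n12.lim = "zx"  [terminal]
21. n13.pre = -7  [terminal]
22. n10.idx = false  [g₁.pre == g₀.pre]
23. n10.sig = "pzx"  ["p" ++ b.lim]
24. n14.cnt = true  [true]
25. n14.env = -9  [A₀.env - 25]
26. n14.mk = true  [A₀.mk == false]
27. n15.pre = 10  [terminal]
28. n16.acc = 30  [terminal]
29. n14.off = 30  [h.acc]
30. n17.tag = 27  [terminal]
31. n9.off = -6  [len(S.sig) - 9]
32. n1.idx = true  [not S₁.idx]
33. n1.sig = "nv"  ["nv"]
34. n18.pre = 8  [terminal]
35. n19.lab = true  [terminal]
36. n0.idx = false  [f.lab == false]
37. n0.sig = "xv"  ["xv"]

-9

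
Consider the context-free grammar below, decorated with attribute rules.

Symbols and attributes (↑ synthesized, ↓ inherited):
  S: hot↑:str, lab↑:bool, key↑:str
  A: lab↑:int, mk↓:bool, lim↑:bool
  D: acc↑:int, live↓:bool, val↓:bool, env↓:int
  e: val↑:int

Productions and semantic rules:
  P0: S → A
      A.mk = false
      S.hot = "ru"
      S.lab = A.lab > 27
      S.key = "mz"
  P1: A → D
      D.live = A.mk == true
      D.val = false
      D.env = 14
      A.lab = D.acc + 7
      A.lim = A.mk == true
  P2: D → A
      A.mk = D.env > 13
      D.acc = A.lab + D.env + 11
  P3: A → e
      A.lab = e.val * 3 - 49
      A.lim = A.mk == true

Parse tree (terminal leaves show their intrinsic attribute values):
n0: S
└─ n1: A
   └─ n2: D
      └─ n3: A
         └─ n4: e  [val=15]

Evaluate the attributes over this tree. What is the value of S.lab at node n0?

true

1. n1.mk = false  [false]
2. n2.live = false  [A.mk == true]
3. n2.val = false  [false]
4. n2.env = 14  [14]
5. n3.mk = true  [D.env > 13]
6. n4.val = 15  [terminal]
7. n3.lab = -4  [e.val * 3 - 49]
8. n3.lim = true  [A.mk == true]
9. n2.acc = 21  [A.lab + D.env + 11]
10. n1.lab = 28  [D.acc + 7]
11. n1.lim = false  [A.mk == true]
12. n0.hot = "ru"  ["ru"]
13. n0.lab = true  [A.lab > 27]
14. n0.key = "mz"  ["mz"]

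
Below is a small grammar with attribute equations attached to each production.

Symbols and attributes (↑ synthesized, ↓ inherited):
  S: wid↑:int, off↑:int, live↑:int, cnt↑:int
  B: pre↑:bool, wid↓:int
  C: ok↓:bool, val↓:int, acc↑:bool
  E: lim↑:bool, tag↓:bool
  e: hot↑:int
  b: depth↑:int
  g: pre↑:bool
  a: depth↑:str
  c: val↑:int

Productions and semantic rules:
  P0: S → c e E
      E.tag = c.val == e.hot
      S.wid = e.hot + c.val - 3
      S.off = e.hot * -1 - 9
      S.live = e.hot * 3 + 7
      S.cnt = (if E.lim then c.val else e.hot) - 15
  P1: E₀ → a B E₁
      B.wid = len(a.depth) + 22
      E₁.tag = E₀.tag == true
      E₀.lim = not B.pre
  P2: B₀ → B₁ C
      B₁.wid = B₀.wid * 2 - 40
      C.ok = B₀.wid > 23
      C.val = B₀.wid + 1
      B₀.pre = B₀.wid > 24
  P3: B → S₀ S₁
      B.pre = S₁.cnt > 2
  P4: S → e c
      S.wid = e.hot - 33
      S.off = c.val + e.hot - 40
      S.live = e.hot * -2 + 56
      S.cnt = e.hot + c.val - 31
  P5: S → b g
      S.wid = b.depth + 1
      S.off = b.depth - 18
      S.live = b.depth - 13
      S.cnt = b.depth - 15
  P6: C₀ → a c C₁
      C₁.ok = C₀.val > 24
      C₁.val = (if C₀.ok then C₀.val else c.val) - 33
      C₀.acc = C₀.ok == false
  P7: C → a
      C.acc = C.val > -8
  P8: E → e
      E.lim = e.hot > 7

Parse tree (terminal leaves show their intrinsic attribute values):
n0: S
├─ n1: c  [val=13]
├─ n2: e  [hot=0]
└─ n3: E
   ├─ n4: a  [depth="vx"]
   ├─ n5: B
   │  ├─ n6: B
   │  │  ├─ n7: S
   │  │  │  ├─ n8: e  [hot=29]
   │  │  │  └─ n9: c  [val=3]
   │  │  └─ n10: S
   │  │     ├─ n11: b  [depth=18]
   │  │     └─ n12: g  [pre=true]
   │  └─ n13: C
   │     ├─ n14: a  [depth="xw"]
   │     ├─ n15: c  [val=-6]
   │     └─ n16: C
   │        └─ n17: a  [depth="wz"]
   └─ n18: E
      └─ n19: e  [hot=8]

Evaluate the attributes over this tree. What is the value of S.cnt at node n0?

-2

1. n1.val = 13  [terminal]
2. n2.hot = 0  [terminal]
3. n3.tag = false  [c.val == e.hot]
4. n4.depth = "vx"  [terminal]
5. n5.wid = 24  [len(a.depth) + 22]
6. n6.wid = 8  [B₀.wid * 2 - 40]
7. n8.hot = 29  [terminal]
8. n9.val = 3  [terminal]
9. n7.wid = -4  [e.hot - 33]
10. n7.off = -8  [c.val + e.hot - 40]
11. n7.live = -2  [e.hot * -2 + 56]
12. n7.cnt = 1  [e.hot + c.val - 31]
13. n11.depth = 18  [terminal]
14. n12.pre = true  [terminal]
15. n10.wid = 19  [b.depth + 1]
16. n10.off = 0  [b.depth - 18]
17. n10.live = 5  [b.depth - 13]
18. n10.cnt = 3  [b.depth - 15]
19. n6.pre = true  [S₁.cnt > 2]
20. n13.ok = true  [B₀.wid > 23]
21. n13.val = 25  [B₀.wid + 1]
22. n14.depth = "xw"  [terminal]
23. n15.val = -6  [terminal]
24. n16.ok = true  [C₀.val > 24]
25. n16.val = -8  [(if C₀.ok then C₀.val else c.val) - 33]
26. n17.depth = "wz"  [terminal]
27. n16.acc = false  [C.val > -8]
28. n13.acc = false  [C₀.ok == false]
29. n5.pre = false  [B₀.wid > 24]
30. n18.tag = false  [E₀.tag == true]
31. n19.hot = 8  [terminal]
32. n18.lim = true  [e.hot > 7]
33. n3.lim = true  [not B.pre]
34. n0.wid = 10  [e.hot + c.val - 3]
35. n0.off = -9  [e.hot * -1 - 9]
36. n0.live = 7  [e.hot * 3 + 7]
37. n0.cnt = -2  [(if E.lim then c.val else e.hot) - 15]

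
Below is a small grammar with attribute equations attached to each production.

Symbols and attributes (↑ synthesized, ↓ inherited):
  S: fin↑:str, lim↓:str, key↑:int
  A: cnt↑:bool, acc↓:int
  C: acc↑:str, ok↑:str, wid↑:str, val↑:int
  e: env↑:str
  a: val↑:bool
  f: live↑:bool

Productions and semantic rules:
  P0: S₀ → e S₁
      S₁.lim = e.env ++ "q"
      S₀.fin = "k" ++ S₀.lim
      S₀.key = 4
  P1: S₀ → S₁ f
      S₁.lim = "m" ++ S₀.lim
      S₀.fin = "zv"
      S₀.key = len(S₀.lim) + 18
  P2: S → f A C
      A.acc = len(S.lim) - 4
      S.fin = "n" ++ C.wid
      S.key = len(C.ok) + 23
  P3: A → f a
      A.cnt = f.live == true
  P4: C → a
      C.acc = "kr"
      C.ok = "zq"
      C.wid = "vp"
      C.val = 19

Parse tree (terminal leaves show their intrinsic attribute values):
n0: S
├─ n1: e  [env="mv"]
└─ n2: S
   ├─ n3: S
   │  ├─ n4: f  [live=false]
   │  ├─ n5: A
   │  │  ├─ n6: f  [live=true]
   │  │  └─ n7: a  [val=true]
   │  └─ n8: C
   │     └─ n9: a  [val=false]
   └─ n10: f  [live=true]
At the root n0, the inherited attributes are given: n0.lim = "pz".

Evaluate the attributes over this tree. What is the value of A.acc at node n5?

1. n0.lim = "pz"  [given at root]
2. n1.env = "mv"  [terminal]
3. n2.lim = "mvq"  [e.env ++ "q"]
4. n3.lim = "mmvq"  ["m" ++ S₀.lim]
5. n4.live = false  [terminal]
6. n5.acc = 0  [len(S.lim) - 4]
7. n6.live = true  [terminal]
8. n7.val = true  [terminal]
9. n5.cnt = true  [f.live == true]
10. n9.val = false  [terminal]
11. n8.acc = "kr"  ["kr"]
12. n8.ok = "zq"  ["zq"]
13. n8.wid = "vp"  ["vp"]
14. n8.val = 19  [19]
15. n3.fin = "nvp"  ["n" ++ C.wid]
16. n3.key = 25  [len(C.ok) + 23]
17. n10.live = true  [terminal]
18. n2.fin = "zv"  ["zv"]
19. n2.key = 21  [len(S₀.lim) + 18]
20. n0.fin = "kpz"  ["k" ++ S₀.lim]
21. n0.key = 4  [4]

0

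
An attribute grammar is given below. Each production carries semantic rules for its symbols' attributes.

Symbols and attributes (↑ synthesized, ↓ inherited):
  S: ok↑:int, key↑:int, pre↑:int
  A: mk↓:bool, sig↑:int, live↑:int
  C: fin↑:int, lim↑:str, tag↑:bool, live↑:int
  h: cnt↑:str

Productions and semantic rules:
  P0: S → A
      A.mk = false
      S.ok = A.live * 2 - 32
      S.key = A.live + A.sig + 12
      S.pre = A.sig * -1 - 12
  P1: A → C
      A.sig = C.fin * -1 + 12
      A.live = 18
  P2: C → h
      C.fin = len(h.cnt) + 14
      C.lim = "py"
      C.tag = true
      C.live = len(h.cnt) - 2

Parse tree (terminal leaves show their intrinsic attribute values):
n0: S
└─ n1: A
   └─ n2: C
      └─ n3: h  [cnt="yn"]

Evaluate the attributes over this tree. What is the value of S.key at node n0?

26

1. n1.mk = false  [false]
2. n3.cnt = "yn"  [terminal]
3. n2.fin = 16  [len(h.cnt) + 14]
4. n2.lim = "py"  ["py"]
5. n2.tag = true  [true]
6. n2.live = 0  [len(h.cnt) - 2]
7. n1.sig = -4  [C.fin * -1 + 12]
8. n1.live = 18  [18]
9. n0.ok = 4  [A.live * 2 - 32]
10. n0.key = 26  [A.live + A.sig + 12]
11. n0.pre = -8  [A.sig * -1 - 12]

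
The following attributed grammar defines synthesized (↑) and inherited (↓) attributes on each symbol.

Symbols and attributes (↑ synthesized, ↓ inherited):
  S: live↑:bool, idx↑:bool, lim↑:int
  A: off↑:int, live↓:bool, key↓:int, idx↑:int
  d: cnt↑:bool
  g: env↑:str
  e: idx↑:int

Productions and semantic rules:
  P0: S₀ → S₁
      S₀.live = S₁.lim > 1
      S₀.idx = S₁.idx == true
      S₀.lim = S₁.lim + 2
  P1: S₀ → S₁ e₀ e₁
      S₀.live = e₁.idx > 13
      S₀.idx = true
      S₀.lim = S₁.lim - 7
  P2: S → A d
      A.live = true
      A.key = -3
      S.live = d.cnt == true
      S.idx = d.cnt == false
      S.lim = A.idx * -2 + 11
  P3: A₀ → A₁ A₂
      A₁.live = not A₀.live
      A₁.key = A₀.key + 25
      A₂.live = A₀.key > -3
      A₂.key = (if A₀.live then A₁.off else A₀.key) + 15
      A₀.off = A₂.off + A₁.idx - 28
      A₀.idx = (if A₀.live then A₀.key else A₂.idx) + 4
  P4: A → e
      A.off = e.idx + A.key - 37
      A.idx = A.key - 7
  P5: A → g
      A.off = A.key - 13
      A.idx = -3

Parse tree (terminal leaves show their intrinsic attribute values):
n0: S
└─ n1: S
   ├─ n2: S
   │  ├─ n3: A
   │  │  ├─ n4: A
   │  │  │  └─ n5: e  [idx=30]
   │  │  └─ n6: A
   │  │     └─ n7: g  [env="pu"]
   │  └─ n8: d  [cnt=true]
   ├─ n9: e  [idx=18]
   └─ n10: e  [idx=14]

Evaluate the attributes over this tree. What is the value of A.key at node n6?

1. n3.live = true  [true]
2. n3.key = -3  [-3]
3. n4.live = false  [not A₀.live]
4. n4.key = 22  [A₀.key + 25]
5. n5.idx = 30  [terminal]
6. n4.off = 15  [e.idx + A.key - 37]
7. n4.idx = 15  [A.key - 7]
8. n6.live = false  [A₀.key > -3]
9. n6.key = 30  [(if A₀.live then A₁.off else A₀.key) + 15]
10. n7.env = "pu"  [terminal]
11. n6.off = 17  [A.key - 13]
12. n6.idx = -3  [-3]
13. n3.off = 4  [A₂.off + A₁.idx - 28]
14. n3.idx = 1  [(if A₀.live then A₀.key else A₂.idx) + 4]
15. n8.cnt = true  [terminal]
16. n2.live = true  [d.cnt == true]
17. n2.idx = false  [d.cnt == false]
18. n2.lim = 9  [A.idx * -2 + 11]
19. n9.idx = 18  [terminal]
20. n10.idx = 14  [terminal]
21. n1.live = true  [e₁.idx > 13]
22. n1.idx = true  [true]
23. n1.lim = 2  [S₁.lim - 7]
24. n0.live = true  [S₁.lim > 1]
25. n0.idx = true  [S₁.idx == true]
26. n0.lim = 4  [S₁.lim + 2]

30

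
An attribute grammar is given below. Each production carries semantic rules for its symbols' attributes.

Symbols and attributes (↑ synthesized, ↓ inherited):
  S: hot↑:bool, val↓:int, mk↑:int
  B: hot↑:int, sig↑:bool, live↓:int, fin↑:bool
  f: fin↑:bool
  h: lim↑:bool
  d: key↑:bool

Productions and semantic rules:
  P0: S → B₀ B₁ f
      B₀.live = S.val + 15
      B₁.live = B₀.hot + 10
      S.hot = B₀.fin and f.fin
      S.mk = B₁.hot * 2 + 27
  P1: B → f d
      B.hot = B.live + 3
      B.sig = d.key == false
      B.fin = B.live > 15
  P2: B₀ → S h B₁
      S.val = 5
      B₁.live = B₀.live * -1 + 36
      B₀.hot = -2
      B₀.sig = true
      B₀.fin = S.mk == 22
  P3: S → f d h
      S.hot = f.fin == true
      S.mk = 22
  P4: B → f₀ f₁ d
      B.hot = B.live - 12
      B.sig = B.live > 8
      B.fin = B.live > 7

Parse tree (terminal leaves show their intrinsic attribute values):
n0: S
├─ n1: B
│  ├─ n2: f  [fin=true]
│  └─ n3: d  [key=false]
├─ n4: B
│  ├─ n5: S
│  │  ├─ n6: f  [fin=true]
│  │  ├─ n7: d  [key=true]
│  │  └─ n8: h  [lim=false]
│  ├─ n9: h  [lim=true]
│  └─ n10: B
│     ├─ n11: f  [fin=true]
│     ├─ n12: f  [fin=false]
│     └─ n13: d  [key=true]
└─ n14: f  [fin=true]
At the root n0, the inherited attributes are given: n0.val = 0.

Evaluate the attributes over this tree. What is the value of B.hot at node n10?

1. n0.val = 0  [given at root]
2. n1.live = 15  [S.val + 15]
3. n2.fin = true  [terminal]
4. n3.key = false  [terminal]
5. n1.hot = 18  [B.live + 3]
6. n1.sig = true  [d.key == false]
7. n1.fin = false  [B.live > 15]
8. n4.live = 28  [B₀.hot + 10]
9. n5.val = 5  [5]
10. n6.fin = true  [terminal]
11. n7.key = true  [terminal]
12. n8.lim = false  [terminal]
13. n5.hot = true  [f.fin == true]
14. n5.mk = 22  [22]
15. n9.lim = true  [terminal]
16. n10.live = 8  [B₀.live * -1 + 36]
17. n11.fin = true  [terminal]
18. n12.fin = false  [terminal]
19. n13.key = true  [terminal]
20. n10.hot = -4  [B.live - 12]
21. n10.sig = false  [B.live > 8]
22. n10.fin = true  [B.live > 7]
23. n4.hot = -2  [-2]
24. n4.sig = true  [true]
25. n4.fin = true  [S.mk == 22]
26. n14.fin = true  [terminal]
27. n0.hot = false  [B₀.fin and f.fin]
28. n0.mk = 23  [B₁.hot * 2 + 27]

-4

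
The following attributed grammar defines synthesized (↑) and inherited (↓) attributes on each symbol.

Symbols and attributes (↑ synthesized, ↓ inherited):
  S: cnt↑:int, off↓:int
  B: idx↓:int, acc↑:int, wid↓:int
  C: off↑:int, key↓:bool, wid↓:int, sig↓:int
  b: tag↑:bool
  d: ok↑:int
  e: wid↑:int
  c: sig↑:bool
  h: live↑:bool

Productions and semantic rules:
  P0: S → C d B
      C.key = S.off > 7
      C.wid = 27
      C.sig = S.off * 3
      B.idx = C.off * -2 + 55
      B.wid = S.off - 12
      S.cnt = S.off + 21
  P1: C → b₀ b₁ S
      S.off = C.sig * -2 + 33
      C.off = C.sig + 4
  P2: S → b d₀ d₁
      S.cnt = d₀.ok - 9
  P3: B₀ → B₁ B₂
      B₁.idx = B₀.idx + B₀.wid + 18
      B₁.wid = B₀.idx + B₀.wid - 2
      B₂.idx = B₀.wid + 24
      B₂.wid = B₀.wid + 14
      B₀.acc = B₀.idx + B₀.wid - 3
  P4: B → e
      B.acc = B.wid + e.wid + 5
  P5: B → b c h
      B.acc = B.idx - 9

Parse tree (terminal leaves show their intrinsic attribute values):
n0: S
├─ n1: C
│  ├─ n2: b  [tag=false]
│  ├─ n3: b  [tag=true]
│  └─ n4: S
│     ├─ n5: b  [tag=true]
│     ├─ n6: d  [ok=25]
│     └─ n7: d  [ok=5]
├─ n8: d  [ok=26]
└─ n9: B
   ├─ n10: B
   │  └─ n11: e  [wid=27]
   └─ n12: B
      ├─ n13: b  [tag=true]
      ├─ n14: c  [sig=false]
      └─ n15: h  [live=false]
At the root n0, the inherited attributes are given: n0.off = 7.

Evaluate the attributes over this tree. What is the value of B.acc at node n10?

30

1. n0.off = 7  [given at root]
2. n1.key = false  [S.off > 7]
3. n1.wid = 27  [27]
4. n1.sig = 21  [S.off * 3]
5. n2.tag = false  [terminal]
6. n3.tag = true  [terminal]
7. n4.off = -9  [C.sig * -2 + 33]
8. n5.tag = true  [terminal]
9. n6.ok = 25  [terminal]
10. n7.ok = 5  [terminal]
11. n4.cnt = 16  [d₀.ok - 9]
12. n1.off = 25  [C.sig + 4]
13. n8.ok = 26  [terminal]
14. n9.idx = 5  [C.off * -2 + 55]
15. n9.wid = -5  [S.off - 12]
16. n10.idx = 18  [B₀.idx + B₀.wid + 18]
17. n10.wid = -2  [B₀.idx + B₀.wid - 2]
18. n11.wid = 27  [terminal]
19. n10.acc = 30  [B.wid + e.wid + 5]
20. n12.idx = 19  [B₀.wid + 24]
21. n12.wid = 9  [B₀.wid + 14]
22. n13.tag = true  [terminal]
23. n14.sig = false  [terminal]
24. n15.live = false  [terminal]
25. n12.acc = 10  [B.idx - 9]
26. n9.acc = -3  [B₀.idx + B₀.wid - 3]
27. n0.cnt = 28  [S.off + 21]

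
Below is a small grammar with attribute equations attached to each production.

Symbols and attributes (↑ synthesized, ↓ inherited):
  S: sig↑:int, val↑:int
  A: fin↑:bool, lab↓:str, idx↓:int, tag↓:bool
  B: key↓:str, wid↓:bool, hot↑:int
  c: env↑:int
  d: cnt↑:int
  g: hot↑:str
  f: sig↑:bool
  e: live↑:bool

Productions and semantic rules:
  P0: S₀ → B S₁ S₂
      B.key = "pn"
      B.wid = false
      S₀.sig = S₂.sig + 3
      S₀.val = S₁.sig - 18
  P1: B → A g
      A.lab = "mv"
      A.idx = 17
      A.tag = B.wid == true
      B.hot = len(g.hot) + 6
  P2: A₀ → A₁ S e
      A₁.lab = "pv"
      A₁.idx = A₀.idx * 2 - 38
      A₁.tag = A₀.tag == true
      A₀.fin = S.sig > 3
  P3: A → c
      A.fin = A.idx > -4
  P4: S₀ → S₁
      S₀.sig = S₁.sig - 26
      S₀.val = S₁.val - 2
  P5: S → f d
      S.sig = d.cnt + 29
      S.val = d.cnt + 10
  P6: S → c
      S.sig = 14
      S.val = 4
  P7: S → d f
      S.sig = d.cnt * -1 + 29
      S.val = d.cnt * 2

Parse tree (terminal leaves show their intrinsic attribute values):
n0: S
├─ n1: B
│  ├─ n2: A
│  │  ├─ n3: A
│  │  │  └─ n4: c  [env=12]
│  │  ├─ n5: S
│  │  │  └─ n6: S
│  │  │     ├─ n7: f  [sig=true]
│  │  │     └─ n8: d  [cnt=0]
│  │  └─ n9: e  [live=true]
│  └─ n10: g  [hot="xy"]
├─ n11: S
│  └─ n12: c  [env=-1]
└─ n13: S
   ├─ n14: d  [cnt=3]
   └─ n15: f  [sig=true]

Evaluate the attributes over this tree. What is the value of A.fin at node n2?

1. n1.key = "pn"  ["pn"]
2. n1.wid = false  [false]
3. n2.lab = "mv"  ["mv"]
4. n2.idx = 17  [17]
5. n2.tag = false  [B.wid == true]
6. n3.lab = "pv"  ["pv"]
7. n3.idx = -4  [A₀.idx * 2 - 38]
8. n3.tag = false  [A₀.tag == true]
9. n4.env = 12  [terminal]
10. n3.fin = false  [A.idx > -4]
11. n7.sig = true  [terminal]
12. n8.cnt = 0  [terminal]
13. n6.sig = 29  [d.cnt + 29]
14. n6.val = 10  [d.cnt + 10]
15. n5.sig = 3  [S₁.sig - 26]
16. n5.val = 8  [S₁.val - 2]
17. n9.live = true  [terminal]
18. n2.fin = false  [S.sig > 3]
19. n10.hot = "xy"  [terminal]
20. n1.hot = 8  [len(g.hot) + 6]
21. n12.env = -1  [terminal]
22. n11.sig = 14  [14]
23. n11.val = 4  [4]
24. n14.cnt = 3  [terminal]
25. n15.sig = true  [terminal]
26. n13.sig = 26  [d.cnt * -1 + 29]
27. n13.val = 6  [d.cnt * 2]
28. n0.sig = 29  [S₂.sig + 3]
29. n0.val = -4  [S₁.sig - 18]

false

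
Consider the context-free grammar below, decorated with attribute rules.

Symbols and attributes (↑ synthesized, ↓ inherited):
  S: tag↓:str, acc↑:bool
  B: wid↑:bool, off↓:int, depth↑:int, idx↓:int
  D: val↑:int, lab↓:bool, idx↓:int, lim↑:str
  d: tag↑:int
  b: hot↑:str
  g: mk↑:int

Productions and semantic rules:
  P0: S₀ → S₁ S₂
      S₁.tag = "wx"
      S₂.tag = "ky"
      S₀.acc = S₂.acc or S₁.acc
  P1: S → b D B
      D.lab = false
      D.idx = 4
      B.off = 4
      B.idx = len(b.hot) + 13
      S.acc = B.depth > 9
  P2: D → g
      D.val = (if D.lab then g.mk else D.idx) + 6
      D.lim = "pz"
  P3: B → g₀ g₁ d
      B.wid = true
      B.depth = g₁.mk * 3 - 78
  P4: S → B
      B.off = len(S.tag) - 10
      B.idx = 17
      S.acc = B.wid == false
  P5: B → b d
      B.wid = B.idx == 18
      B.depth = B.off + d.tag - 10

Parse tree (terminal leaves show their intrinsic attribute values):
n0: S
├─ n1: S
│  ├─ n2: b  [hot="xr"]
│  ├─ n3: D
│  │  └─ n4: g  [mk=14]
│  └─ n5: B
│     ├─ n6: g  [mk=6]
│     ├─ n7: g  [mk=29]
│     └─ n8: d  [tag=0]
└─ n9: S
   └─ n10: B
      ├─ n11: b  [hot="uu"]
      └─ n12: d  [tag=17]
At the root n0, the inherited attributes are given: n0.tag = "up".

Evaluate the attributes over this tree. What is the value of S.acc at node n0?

1. n0.tag = "up"  [given at root]
2. n1.tag = "wx"  ["wx"]
3. n2.hot = "xr"  [terminal]
4. n3.lab = false  [false]
5. n3.idx = 4  [4]
6. n4.mk = 14  [terminal]
7. n3.val = 10  [(if D.lab then g.mk else D.idx) + 6]
8. n3.lim = "pz"  ["pz"]
9. n5.off = 4  [4]
10. n5.idx = 15  [len(b.hot) + 13]
11. n6.mk = 6  [terminal]
12. n7.mk = 29  [terminal]
13. n8.tag = 0  [terminal]
14. n5.wid = true  [true]
15. n5.depth = 9  [g₁.mk * 3 - 78]
16. n1.acc = false  [B.depth > 9]
17. n9.tag = "ky"  ["ky"]
18. n10.off = -8  [len(S.tag) - 10]
19. n10.idx = 17  [17]
20. n11.hot = "uu"  [terminal]
21. n12.tag = 17  [terminal]
22. n10.wid = false  [B.idx == 18]
23. n10.depth = -1  [B.off + d.tag - 10]
24. n9.acc = true  [B.wid == false]
25. n0.acc = true  [S₂.acc or S₁.acc]

true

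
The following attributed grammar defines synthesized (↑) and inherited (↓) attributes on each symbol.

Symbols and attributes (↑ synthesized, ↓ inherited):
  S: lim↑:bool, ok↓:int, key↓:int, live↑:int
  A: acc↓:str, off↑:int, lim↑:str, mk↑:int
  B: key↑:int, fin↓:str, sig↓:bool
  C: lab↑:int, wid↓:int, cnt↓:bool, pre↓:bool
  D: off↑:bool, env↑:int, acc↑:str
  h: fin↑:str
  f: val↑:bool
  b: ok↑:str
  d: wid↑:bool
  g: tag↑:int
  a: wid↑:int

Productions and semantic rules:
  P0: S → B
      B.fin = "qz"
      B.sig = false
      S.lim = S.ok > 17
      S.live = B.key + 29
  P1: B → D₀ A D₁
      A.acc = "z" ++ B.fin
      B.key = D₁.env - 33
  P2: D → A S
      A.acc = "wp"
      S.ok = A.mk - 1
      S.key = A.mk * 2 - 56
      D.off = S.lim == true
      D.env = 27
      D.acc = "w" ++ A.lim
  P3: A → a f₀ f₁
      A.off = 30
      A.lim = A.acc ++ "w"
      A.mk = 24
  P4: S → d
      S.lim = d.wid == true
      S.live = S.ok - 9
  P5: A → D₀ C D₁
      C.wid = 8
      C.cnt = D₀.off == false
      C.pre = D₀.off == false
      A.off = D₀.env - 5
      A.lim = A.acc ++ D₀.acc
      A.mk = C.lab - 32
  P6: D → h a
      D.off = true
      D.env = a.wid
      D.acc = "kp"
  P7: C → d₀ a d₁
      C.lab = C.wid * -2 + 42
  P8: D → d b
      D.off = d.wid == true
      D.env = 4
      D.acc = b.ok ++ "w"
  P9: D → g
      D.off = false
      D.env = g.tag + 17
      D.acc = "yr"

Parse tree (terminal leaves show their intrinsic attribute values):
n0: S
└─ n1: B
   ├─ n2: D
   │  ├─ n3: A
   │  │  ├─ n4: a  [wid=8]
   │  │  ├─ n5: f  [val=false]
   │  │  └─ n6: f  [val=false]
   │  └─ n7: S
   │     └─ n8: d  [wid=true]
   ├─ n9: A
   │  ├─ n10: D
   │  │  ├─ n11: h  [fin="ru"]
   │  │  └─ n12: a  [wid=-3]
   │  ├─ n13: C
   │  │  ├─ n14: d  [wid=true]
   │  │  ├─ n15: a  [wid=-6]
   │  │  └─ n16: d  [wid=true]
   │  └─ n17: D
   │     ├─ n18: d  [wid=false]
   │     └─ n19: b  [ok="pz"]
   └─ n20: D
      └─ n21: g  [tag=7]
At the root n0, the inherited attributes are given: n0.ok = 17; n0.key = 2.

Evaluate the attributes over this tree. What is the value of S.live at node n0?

1. n0.ok = 17  [given at root]
2. n0.key = 2  [given at root]
3. n1.fin = "qz"  ["qz"]
4. n1.sig = false  [false]
5. n3.acc = "wp"  ["wp"]
6. n4.wid = 8  [terminal]
7. n5.val = false  [terminal]
8. n6.val = false  [terminal]
9. n3.off = 30  [30]
10. n3.lim = "wpw"  [A.acc ++ "w"]
11. n3.mk = 24  [24]
12. n7.ok = 23  [A.mk - 1]
13. n7.key = -8  [A.mk * 2 - 56]
14. n8.wid = true  [terminal]
15. n7.lim = true  [d.wid == true]
16. n7.live = 14  [S.ok - 9]
17. n2.off = true  [S.lim == true]
18. n2.env = 27  [27]
19. n2.acc = "wwpw"  ["w" ++ A.lim]
20. n9.acc = "zqz"  ["z" ++ B.fin]
21. n11.fin = "ru"  [terminal]
22. n12.wid = -3  [terminal]
23. n10.off = true  [true]
24. n10.env = -3  [a.wid]
25. n10.acc = "kp"  ["kp"]
26. n13.wid = 8  [8]
27. n13.cnt = false  [D₀.off == false]
28. n13.pre = false  [D₀.off == false]
29. n14.wid = true  [terminal]
30. n15.wid = -6  [terminal]
31. n16.wid = true  [terminal]
32. n13.lab = 26  [C.wid * -2 + 42]
33. n18.wid = false  [terminal]
34. n19.ok = "pz"  [terminal]
35. n17.off = false  [d.wid == true]
36. n17.env = 4  [4]
37. n17.acc = "pzw"  [b.ok ++ "w"]
38. n9.off = -8  [D₀.env - 5]
39. n9.lim = "zqzkp"  [A.acc ++ D₀.acc]
40. n9.mk = -6  [C.lab - 32]
41. n21.tag = 7  [terminal]
42. n20.off = false  [false]
43. n20.env = 24  [g.tag + 17]
44. n20.acc = "yr"  ["yr"]
45. n1.key = -9  [D₁.env - 33]
46. n0.lim = false  [S.ok > 17]
47. n0.live = 20  [B.key + 29]

20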